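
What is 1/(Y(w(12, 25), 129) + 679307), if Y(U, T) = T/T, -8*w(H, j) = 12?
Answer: 1/679308 ≈ 1.4721e-6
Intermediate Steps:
w(H, j) = -3/2 (w(H, j) = -⅛*12 = -3/2)
Y(U, T) = 1
1/(Y(w(12, 25), 129) + 679307) = 1/(1 + 679307) = 1/679308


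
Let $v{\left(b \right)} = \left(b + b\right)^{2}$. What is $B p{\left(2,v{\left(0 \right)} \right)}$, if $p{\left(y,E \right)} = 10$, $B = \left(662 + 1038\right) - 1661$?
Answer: $390$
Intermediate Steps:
$B = 39$ ($B = 1700 - 1661 = 39$)
$v{\left(b \right)} = 4 b^{2}$ ($v{\left(b \right)} = \left(2 b\right)^{2} = 4 b^{2}$)
$B p{\left(2,v{\left(0 \right)} \right)} = 39 \cdot 10 = 390$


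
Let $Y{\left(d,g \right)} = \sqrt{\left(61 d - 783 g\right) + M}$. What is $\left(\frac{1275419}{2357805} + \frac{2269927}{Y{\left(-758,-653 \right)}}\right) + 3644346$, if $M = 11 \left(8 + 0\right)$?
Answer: $\frac{8592658495949}{2357805} + \frac{2269927 \sqrt{465149}}{465149} \approx 3.6477 \cdot 10^{6}$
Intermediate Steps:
$M = 88$ ($M = 11 \cdot 8 = 88$)
$Y{\left(d,g \right)} = \sqrt{88 - 783 g + 61 d}$ ($Y{\left(d,g \right)} = \sqrt{\left(61 d - 783 g\right) + 88} = \sqrt{\left(- 783 g + 61 d\right) + 88} = \sqrt{88 - 783 g + 61 d}$)
$\left(\frac{1275419}{2357805} + \frac{2269927}{Y{\left(-758,-653 \right)}}\right) + 3644346 = \left(\frac{1275419}{2357805} + \frac{2269927}{\sqrt{88 - -511299 + 61 \left(-758\right)}}\right) + 3644346 = \left(1275419 \cdot \frac{1}{2357805} + \frac{2269927}{\sqrt{88 + 511299 - 46238}}\right) + 3644346 = \left(\frac{1275419}{2357805} + \frac{2269927}{\sqrt{465149}}\right) + 3644346 = \left(\frac{1275419}{2357805} + 2269927 \frac{\sqrt{465149}}{465149}\right) + 3644346 = \left(\frac{1275419}{2357805} + \frac{2269927 \sqrt{465149}}{465149}\right) + 3644346 = \frac{8592658495949}{2357805} + \frac{2269927 \sqrt{465149}}{465149}$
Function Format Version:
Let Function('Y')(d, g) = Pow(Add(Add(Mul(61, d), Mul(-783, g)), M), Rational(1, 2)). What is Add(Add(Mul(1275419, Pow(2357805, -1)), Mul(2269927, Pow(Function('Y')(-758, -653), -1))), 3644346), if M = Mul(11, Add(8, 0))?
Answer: Add(Rational(8592658495949, 2357805), Mul(Rational(2269927, 465149), Pow(465149, Rational(1, 2)))) ≈ 3.6477e+6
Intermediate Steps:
M = 88 (M = Mul(11, 8) = 88)
Function('Y')(d, g) = Pow(Add(88, Mul(-783, g), Mul(61, d)), Rational(1, 2)) (Function('Y')(d, g) = Pow(Add(Add(Mul(61, d), Mul(-783, g)), 88), Rational(1, 2)) = Pow(Add(Add(Mul(-783, g), Mul(61, d)), 88), Rational(1, 2)) = Pow(Add(88, Mul(-783, g), Mul(61, d)), Rational(1, 2)))
Add(Add(Mul(1275419, Pow(2357805, -1)), Mul(2269927, Pow(Function('Y')(-758, -653), -1))), 3644346) = Add(Add(Mul(1275419, Pow(2357805, -1)), Mul(2269927, Pow(Pow(Add(88, Mul(-783, -653), Mul(61, -758)), Rational(1, 2)), -1))), 3644346) = Add(Add(Mul(1275419, Rational(1, 2357805)), Mul(2269927, Pow(Pow(Add(88, 511299, -46238), Rational(1, 2)), -1))), 3644346) = Add(Add(Rational(1275419, 2357805), Mul(2269927, Pow(Pow(465149, Rational(1, 2)), -1))), 3644346) = Add(Add(Rational(1275419, 2357805), Mul(2269927, Mul(Rational(1, 465149), Pow(465149, Rational(1, 2))))), 3644346) = Add(Add(Rational(1275419, 2357805), Mul(Rational(2269927, 465149), Pow(465149, Rational(1, 2)))), 3644346) = Add(Rational(8592658495949, 2357805), Mul(Rational(2269927, 465149), Pow(465149, Rational(1, 2))))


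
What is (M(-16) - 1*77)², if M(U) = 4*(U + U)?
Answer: 42025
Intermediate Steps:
M(U) = 8*U (M(U) = 4*(2*U) = 8*U)
(M(-16) - 1*77)² = (8*(-16) - 1*77)² = (-128 - 77)² = (-205)² = 42025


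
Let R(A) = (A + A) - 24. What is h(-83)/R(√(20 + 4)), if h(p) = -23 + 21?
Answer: ⅒ + √6/60 ≈ 0.14082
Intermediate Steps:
R(A) = -24 + 2*A (R(A) = 2*A - 24 = -24 + 2*A)
h(p) = -2
h(-83)/R(√(20 + 4)) = -2/(-24 + 2*√(20 + 4)) = -2/(-24 + 2*√24) = -2/(-24 + 2*(2*√6)) = -2/(-24 + 4*√6)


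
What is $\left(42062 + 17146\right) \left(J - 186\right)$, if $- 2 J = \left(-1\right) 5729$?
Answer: $158588628$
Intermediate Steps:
$J = \frac{5729}{2}$ ($J = - \frac{\left(-1\right) 5729}{2} = \left(- \frac{1}{2}\right) \left(-5729\right) = \frac{5729}{2} \approx 2864.5$)
$\left(42062 + 17146\right) \left(J - 186\right) = \left(42062 + 17146\right) \left(\frac{5729}{2} - 186\right) = 59208 \cdot \frac{5357}{2} = 158588628$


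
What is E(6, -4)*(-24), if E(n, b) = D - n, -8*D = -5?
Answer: 129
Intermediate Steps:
D = 5/8 (D = -⅛*(-5) = 5/8 ≈ 0.62500)
E(n, b) = 5/8 - n
E(6, -4)*(-24) = (5/8 - 1*6)*(-24) = (5/8 - 6)*(-24) = -43/8*(-24) = 129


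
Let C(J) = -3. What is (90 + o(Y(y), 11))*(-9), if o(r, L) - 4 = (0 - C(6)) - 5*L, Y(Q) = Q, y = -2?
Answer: -378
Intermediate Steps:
o(r, L) = 7 - 5*L (o(r, L) = 4 + ((0 - 1*(-3)) - 5*L) = 4 + ((0 + 3) - 5*L) = 4 + (3 - 5*L) = 7 - 5*L)
(90 + o(Y(y), 11))*(-9) = (90 + (7 - 5*11))*(-9) = (90 + (7 - 55))*(-9) = (90 - 48)*(-9) = 42*(-9) = -378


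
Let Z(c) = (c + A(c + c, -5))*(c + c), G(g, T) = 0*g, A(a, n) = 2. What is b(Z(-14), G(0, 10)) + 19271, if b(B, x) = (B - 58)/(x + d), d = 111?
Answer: 2139359/111 ≈ 19274.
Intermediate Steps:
G(g, T) = 0
Z(c) = 2*c*(2 + c) (Z(c) = (c + 2)*(c + c) = (2 + c)*(2*c) = 2*c*(2 + c))
b(B, x) = (-58 + B)/(111 + x) (b(B, x) = (B - 58)/(x + 111) = (-58 + B)/(111 + x))
b(Z(-14), G(0, 10)) + 19271 = (-58 + 2*(-14)*(2 - 14))/(111 + 0) + 19271 = (-58 + 2*(-14)*(-12))/111 + 19271 = (-58 + 336)/111 + 19271 = (1/111)*278 + 19271 = 278/111 + 19271 = 2139359/111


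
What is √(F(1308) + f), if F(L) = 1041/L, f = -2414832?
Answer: I*√114762438145/218 ≈ 1554.0*I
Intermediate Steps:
√(F(1308) + f) = √(1041/1308 - 2414832) = √(1041*(1/1308) - 2414832) = √(347/436 - 2414832) = √(-1052866405/436) = I*√114762438145/218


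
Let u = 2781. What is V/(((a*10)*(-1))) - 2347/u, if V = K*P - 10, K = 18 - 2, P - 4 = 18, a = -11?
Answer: 346466/152955 ≈ 2.2651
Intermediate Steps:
P = 22 (P = 4 + 18 = 22)
K = 16
V = 342 (V = 16*22 - 10 = 352 - 10 = 342)
V/(((a*10)*(-1))) - 2347/u = 342/((-11*10*(-1))) - 2347/2781 = 342/((-110*(-1))) - 2347*1/2781 = 342/110 - 2347/2781 = 342*(1/110) - 2347/2781 = 171/55 - 2347/2781 = 346466/152955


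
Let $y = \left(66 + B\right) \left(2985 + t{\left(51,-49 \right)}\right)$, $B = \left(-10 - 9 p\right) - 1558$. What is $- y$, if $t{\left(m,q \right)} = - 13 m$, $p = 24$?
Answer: $3989196$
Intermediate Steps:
$B = -1784$ ($B = \left(-10 - 216\right) - 1558 = -226 - 1558 = -1784$)
$y = -3989196$ ($y = \left(66 - 1784\right) \left(2985 - 663\right) = - 1718 \left(2985 - 663\right) = \left(-1718\right) 2322 = -3989196$)
$- y = \left(-1\right) \left(-3989196\right) = 3989196$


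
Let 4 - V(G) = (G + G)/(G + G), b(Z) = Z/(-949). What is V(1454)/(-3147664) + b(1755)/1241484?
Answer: -58068303/23772294834704 ≈ -2.4427e-6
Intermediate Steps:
b(Z) = -Z/949 (b(Z) = Z*(-1/949) = -Z/949)
V(G) = 3 (V(G) = 4 - (G + G)/(G + G) = 4 - 2*G/(2*G) = 4 - 2*G*1/(2*G) = 4 - 1*1 = 4 - 1 = 3)
V(1454)/(-3147664) + b(1755)/1241484 = 3/(-3147664) - 1/949*1755/1241484 = 3*(-1/3147664) - 135/73*1/1241484 = -3/3147664 - 45/30209444 = -58068303/23772294834704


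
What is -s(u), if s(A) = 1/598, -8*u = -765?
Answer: -1/598 ≈ -0.0016722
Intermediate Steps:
u = 765/8 (u = -⅛*(-765) = 765/8 ≈ 95.625)
s(A) = 1/598
-s(u) = -1*1/598 = -1/598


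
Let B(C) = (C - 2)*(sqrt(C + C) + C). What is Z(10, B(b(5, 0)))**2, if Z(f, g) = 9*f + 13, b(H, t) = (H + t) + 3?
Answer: 10609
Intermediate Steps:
b(H, t) = 3 + H + t
B(C) = (-2 + C)*(C + sqrt(2)*sqrt(C)) (B(C) = (-2 + C)*(sqrt(2*C) + C) = (-2 + C)*(sqrt(2)*sqrt(C) + C) = (-2 + C)*(C + sqrt(2)*sqrt(C)))
Z(f, g) = 13 + 9*f
Z(10, B(b(5, 0)))**2 = (13 + 9*10)**2 = (13 + 90)**2 = 103**2 = 10609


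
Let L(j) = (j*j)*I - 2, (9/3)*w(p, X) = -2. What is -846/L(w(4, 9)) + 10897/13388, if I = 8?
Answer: -50891837/93716 ≈ -543.04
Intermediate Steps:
w(p, X) = -2/3 (w(p, X) = (1/3)*(-2) = -2/3)
L(j) = -2 + 8*j**2 (L(j) = (j*j)*8 - 2 = j**2*8 - 2 = 8*j**2 - 2 = -2 + 8*j**2)
-846/L(w(4, 9)) + 10897/13388 = -846/(-2 + 8*(-2/3)**2) + 10897/13388 = -846/(-2 + 8*(4/9)) + 10897*(1/13388) = -846/(-2 + 32/9) + 10897/13388 = -846/14/9 + 10897/13388 = -846*9/14 + 10897/13388 = -3807/7 + 10897/13388 = -50891837/93716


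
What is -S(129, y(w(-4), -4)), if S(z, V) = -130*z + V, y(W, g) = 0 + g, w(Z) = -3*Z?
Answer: 16774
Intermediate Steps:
y(W, g) = g
S(z, V) = V - 130*z
-S(129, y(w(-4), -4)) = -(-4 - 130*129) = -(-4 - 16770) = -1*(-16774) = 16774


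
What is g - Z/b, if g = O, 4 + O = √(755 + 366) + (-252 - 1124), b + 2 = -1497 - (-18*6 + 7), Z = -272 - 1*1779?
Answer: -1931291/1398 + √1121 ≈ -1348.0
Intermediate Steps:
Z = -2051 (Z = -272 - 1779 = -2051)
b = -1398 (b = -2 + (-1497 - (-18*6 + 7)) = -2 + (-1497 - (-108 + 7)) = -2 + (-1497 - 1*(-101)) = -2 + (-1497 + 101) = -2 - 1396 = -1398)
O = -1380 + √1121 (O = -4 + (√(755 + 366) + (-252 - 1124)) = -4 + (√1121 - 1376) = -4 + (-1376 + √1121) = -1380 + √1121 ≈ -1346.5)
g = -1380 + √1121 ≈ -1346.5
g - Z/b = (-1380 + √1121) - (-2051)/(-1398) = (-1380 + √1121) - (-2051)*(-1)/1398 = (-1380 + √1121) - 1*2051/1398 = (-1380 + √1121) - 2051/1398 = -1931291/1398 + √1121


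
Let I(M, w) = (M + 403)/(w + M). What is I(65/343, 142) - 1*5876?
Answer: -31826678/5419 ≈ -5873.2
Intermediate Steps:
I(M, w) = (403 + M)/(M + w)
I(65/343, 142) - 1*5876 = (403 + 65/343)/(65/343 + 142) - 1*5876 = (403 + 65*(1/343))/(65*(1/343) + 142) - 5876 = (403 + 65/343)/(65/343 + 142) - 5876 = (138294/343)/(48771/343) - 5876 = (343/48771)*(138294/343) - 5876 = 15366/5419 - 5876 = -31826678/5419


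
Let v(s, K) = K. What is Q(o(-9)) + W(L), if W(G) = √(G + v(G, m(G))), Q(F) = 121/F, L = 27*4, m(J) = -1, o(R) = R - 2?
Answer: -11 + √107 ≈ -0.65592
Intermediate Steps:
o(R) = -2 + R
L = 108
W(G) = √(-1 + G) (W(G) = √(G - 1) = √(-1 + G))
Q(o(-9)) + W(L) = 121/(-2 - 9) + √(-1 + 108) = 121/(-11) + √107 = 121*(-1/11) + √107 = -11 + √107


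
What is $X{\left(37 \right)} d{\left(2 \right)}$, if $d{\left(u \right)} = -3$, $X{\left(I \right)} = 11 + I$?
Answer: $-144$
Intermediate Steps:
$X{\left(37 \right)} d{\left(2 \right)} = \left(11 + 37\right) \left(-3\right) = 48 \left(-3\right) = -144$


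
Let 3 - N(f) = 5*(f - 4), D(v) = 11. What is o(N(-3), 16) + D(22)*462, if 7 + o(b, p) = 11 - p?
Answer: 5070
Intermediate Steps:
N(f) = 23 - 5*f (N(f) = 3 - 5*(f - 4) = 3 - 5*(-4 + f) = 3 - (-20 + 5*f) = 3 + (20 - 5*f) = 23 - 5*f)
o(b, p) = 4 - p (o(b, p) = -7 + (11 - p) = 4 - p)
o(N(-3), 16) + D(22)*462 = (4 - 1*16) + 11*462 = (4 - 16) + 5082 = -12 + 5082 = 5070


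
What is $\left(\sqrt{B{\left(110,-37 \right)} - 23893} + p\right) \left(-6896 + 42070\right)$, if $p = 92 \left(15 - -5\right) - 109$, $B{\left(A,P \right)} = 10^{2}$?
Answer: $60886194 + 35174 i \sqrt{23793} \approx 6.0886 \cdot 10^{7} + 5.4256 \cdot 10^{6} i$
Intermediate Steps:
$B{\left(A,P \right)} = 100$
$p = 1731$ ($p = 92 \left(15 + 5\right) - 109 = 92 \cdot 20 - 109 = 1840 - 109 = 1731$)
$\left(\sqrt{B{\left(110,-37 \right)} - 23893} + p\right) \left(-6896 + 42070\right) = \left(\sqrt{100 - 23893} + 1731\right) \left(-6896 + 42070\right) = \left(\sqrt{-23793} + 1731\right) 35174 = \left(i \sqrt{23793} + 1731\right) 35174 = \left(1731 + i \sqrt{23793}\right) 35174 = 60886194 + 35174 i \sqrt{23793}$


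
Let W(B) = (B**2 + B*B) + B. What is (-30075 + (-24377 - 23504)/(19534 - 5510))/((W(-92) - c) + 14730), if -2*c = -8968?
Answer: -421819681/379797968 ≈ -1.1106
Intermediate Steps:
c = 4484 (c = -1/2*(-8968) = 4484)
W(B) = B + 2*B**2 (W(B) = (B**2 + B**2) + B = 2*B**2 + B = B + 2*B**2)
(-30075 + (-24377 - 23504)/(19534 - 5510))/((W(-92) - c) + 14730) = (-30075 + (-24377 - 23504)/(19534 - 5510))/((-92*(1 + 2*(-92)) - 1*4484) + 14730) = (-30075 - 47881/14024)/((-92*(1 - 184) - 4484) + 14730) = (-30075 - 47881*1/14024)/((-92*(-183) - 4484) + 14730) = (-30075 - 47881/14024)/((16836 - 4484) + 14730) = -421819681/(14024*(12352 + 14730)) = -421819681/14024/27082 = -421819681/14024*1/27082 = -421819681/379797968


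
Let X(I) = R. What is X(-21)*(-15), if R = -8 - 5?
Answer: 195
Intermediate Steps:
R = -13
X(I) = -13
X(-21)*(-15) = -13*(-15) = 195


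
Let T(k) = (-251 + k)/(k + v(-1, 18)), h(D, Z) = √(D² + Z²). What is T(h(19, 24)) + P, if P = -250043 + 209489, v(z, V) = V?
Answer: -24854147/613 - 269*√937/613 ≈ -40559.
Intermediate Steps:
T(k) = (-251 + k)/(18 + k) (T(k) = (-251 + k)/(k + 18) = (-251 + k)/(18 + k))
P = -40554
T(h(19, 24)) + P = (-251 + √(19² + 24²))/(18 + √(19² + 24²)) - 40554 = (-251 + √(361 + 576))/(18 + √(361 + 576)) - 40554 = (-251 + √937)/(18 + √937) - 40554 = -40554 + (-251 + √937)/(18 + √937)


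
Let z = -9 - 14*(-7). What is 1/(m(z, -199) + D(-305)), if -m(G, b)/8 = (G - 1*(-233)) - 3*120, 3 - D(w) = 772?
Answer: -1/465 ≈ -0.0021505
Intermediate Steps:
D(w) = -769 (D(w) = 3 - 1*772 = 3 - 772 = -769)
z = 89 (z = -9 + 98 = 89)
m(G, b) = 1016 - 8*G (m(G, b) = -8*((G - 1*(-233)) - 3*120) = -8*((G + 233) - 360) = -8*((233 + G) - 360) = -8*(-127 + G) = 1016 - 8*G)
1/(m(z, -199) + D(-305)) = 1/((1016 - 8*89) - 769) = 1/((1016 - 712) - 769) = 1/(304 - 769) = 1/(-465) = -1/465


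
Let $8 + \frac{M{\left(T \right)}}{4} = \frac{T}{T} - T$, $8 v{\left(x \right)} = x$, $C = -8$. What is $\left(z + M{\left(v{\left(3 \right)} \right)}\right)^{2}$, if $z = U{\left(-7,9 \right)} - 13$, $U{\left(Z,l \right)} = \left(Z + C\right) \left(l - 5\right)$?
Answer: $\frac{42025}{4} \approx 10506.0$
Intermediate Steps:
$U{\left(Z,l \right)} = \left(-8 + Z\right) \left(-5 + l\right)$ ($U{\left(Z,l \right)} = \left(Z - 8\right) \left(l - 5\right) = \left(-8 + Z\right) \left(-5 + l\right)$)
$v{\left(x \right)} = \frac{x}{8}$
$z = -73$ ($z = \left(40 - 72 - -35 - 63\right) - 13 = \left(40 - 72 + 35 - 63\right) - 13 = -60 - 13 = -73$)
$M{\left(T \right)} = -28 - 4 T$ ($M{\left(T \right)} = -32 + 4 \left(\frac{T}{T} - T\right) = -32 + 4 \left(1 - T\right) = -32 - \left(-4 + 4 T\right) = -28 - 4 T$)
$\left(z + M{\left(v{\left(3 \right)} \right)}\right)^{2} = \left(-73 - \left(28 + 4 \cdot \frac{1}{8} \cdot 3\right)\right)^{2} = \left(-73 - \frac{59}{2}\right)^{2} = \left(- \frac{205}{2}\right)^{2} = \frac{42025}{4}$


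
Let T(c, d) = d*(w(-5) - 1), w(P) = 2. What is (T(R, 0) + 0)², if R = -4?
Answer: 0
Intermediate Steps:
T(c, d) = d (T(c, d) = d*(2 - 1) = d*1 = d)
(T(R, 0) + 0)² = (0 + 0)² = 0² = 0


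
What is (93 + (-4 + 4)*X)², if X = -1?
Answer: 8649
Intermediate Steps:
(93 + (-4 + 4)*X)² = (93 + (-4 + 4)*(-1))² = (93 + 0*(-1))² = (93 + 0)² = 93² = 8649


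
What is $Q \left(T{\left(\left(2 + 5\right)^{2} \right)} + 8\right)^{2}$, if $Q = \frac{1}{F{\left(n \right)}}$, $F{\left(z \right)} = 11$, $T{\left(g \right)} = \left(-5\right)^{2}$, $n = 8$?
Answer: $99$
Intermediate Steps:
$T{\left(g \right)} = 25$
$Q = \frac{1}{11} \approx 0.090909$
$Q \left(T{\left(\left(2 + 5\right)^{2} \right)} + 8\right)^{2} = \frac{\left(25 + 8\right)^{2}}{11} = \frac{33^{2}}{11} = \frac{1}{11} \cdot 1089 = 99$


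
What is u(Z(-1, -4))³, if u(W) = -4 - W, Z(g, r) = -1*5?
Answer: 1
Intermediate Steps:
Z(g, r) = -5
u(Z(-1, -4))³ = (-4 - 1*(-5))³ = (-4 + 5)³ = 1³ = 1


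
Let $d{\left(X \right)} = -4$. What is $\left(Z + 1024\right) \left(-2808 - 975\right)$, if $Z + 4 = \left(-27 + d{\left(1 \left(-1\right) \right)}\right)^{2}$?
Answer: $-7494123$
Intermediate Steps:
$Z = 957$ ($Z = -4 + \left(-27 - 4\right)^{2} = -4 + \left(-31\right)^{2} = -4 + 961 = 957$)
$\left(Z + 1024\right) \left(-2808 - 975\right) = \left(957 + 1024\right) \left(-2808 - 975\right) = 1981 \left(-3783\right) = -7494123$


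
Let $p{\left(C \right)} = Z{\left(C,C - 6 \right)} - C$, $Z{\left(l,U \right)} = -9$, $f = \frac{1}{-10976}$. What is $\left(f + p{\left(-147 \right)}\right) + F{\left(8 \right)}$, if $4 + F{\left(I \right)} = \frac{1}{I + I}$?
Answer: $\frac{1471469}{10976} \approx 134.06$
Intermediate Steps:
$f = - \frac{1}{10976} \approx -9.1108 \cdot 10^{-5}$
$p{\left(C \right)} = -9 - C$
$F{\left(I \right)} = -4 + \frac{1}{2 I}$ ($F{\left(I \right)} = -4 + \frac{1}{I + I} = -4 + \frac{1}{2 I}$)
$\left(f + p{\left(-147 \right)}\right) + F{\left(8 \right)} = \left(- \frac{1}{10976} - -138\right) - \left(4 - \frac{1}{2 \cdot 8}\right) = \left(- \frac{1}{10976} + \left(-9 + 147\right)\right) + \left(-4 + \frac{1}{2} \cdot \frac{1}{8}\right) = \left(- \frac{1}{10976} + 138\right) + \left(-4 + \frac{1}{16}\right) = \frac{1514687}{10976} - \frac{63}{16} = \frac{1471469}{10976}$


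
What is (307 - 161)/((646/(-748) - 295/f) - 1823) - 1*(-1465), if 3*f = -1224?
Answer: 11986348327/8182255 ≈ 1464.9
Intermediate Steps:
f = -408 (f = (⅓)*(-1224) = -408)
(307 - 161)/((646/(-748) - 295/f) - 1823) - 1*(-1465) = (307 - 161)/((646/(-748) - 295/(-408)) - 1823) - 1*(-1465) = 146/((646*(-1/748) - 295*(-1/408)) - 1823) + 1465 = 146/((-19/22 + 295/408) - 1823) + 1465 = 146/(-631/4488 - 1823) + 1465 = 146/(-8182255/4488) + 1465 = 146*(-4488/8182255) + 1465 = -655248/8182255 + 1465 = 11986348327/8182255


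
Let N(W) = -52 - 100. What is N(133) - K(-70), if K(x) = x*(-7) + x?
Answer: -572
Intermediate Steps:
K(x) = -6*x (K(x) = -7*x + x = -6*x)
N(W) = -152
N(133) - K(-70) = -152 - (-6)*(-70) = -152 - 1*420 = -152 - 420 = -572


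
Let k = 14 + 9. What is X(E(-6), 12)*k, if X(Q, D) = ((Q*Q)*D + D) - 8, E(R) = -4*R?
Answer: 159068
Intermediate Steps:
X(Q, D) = -8 + D + D*Q² (X(Q, D) = (Q²*D + D) - 8 = (D*Q² + D) - 8 = (D + D*Q²) - 8 = -8 + D + D*Q²)
k = 23
X(E(-6), 12)*k = (-8 + 12 + 12*(-4*(-6))²)*23 = (-8 + 12 + 12*24²)*23 = (-8 + 12 + 12*576)*23 = (-8 + 12 + 6912)*23 = 6916*23 = 159068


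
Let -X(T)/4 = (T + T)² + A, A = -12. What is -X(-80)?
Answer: 102352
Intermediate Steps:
X(T) = 48 - 16*T² (X(T) = -4*((T + T)² - 12) = -4*((2*T)² - 12) = -4*(4*T² - 12) = -4*(-12 + 4*T²) = 48 - 16*T²)
-X(-80) = -(48 - 16*(-80)²) = -(48 - 16*6400) = -(48 - 102400) = -1*(-102352) = 102352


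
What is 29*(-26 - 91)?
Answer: -3393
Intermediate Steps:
29*(-26 - 91) = 29*(-117) = -3393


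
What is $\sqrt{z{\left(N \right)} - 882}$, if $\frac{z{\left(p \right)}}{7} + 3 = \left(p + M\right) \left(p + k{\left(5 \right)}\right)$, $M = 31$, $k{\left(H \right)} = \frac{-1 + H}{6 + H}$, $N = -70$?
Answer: $\frac{7 \sqrt{44715}}{11} \approx 134.56$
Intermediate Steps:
$k{\left(H \right)} = \frac{-1 + H}{6 + H}$
$z{\left(p \right)} = -21 + 7 \left(31 + p\right) \left(\frac{4}{11} + p\right)$ ($z{\left(p \right)} = -21 + 7 \left(p + 31\right) \left(p + \frac{-1 + 5}{6 + 5}\right) = -21 + 7 \left(31 + p\right) \left(p + \frac{1}{11} \cdot 4\right) = -21 + 7 \left(31 + p\right) \left(p + \frac{4}{11}\right) = -21 + 7 \left(31 + p\right) \left(\frac{4}{11} + p\right)$)
$\sqrt{z{\left(N \right)} - 882} = \sqrt{\left(\frac{637}{11} + 7 \left(-70\right)^{2} + \frac{2415}{11} \left(-70\right)\right) - 882} = \sqrt{\left(\frac{637}{11} + 7 \cdot 4900 - \frac{169050}{11}\right) - 882} = \sqrt{\left(\frac{637}{11} + 34300 - \frac{169050}{11}\right) - 882} = \sqrt{\frac{208887}{11} - 882} = \sqrt{\frac{199185}{11}} = \frac{7 \sqrt{44715}}{11}$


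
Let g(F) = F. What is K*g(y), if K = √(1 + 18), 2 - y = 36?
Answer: -34*√19 ≈ -148.20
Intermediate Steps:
y = -34 (y = 2 - 1*36 = 2 - 36 = -34)
K = √19 ≈ 4.3589
K*g(y) = √19*(-34) = -34*√19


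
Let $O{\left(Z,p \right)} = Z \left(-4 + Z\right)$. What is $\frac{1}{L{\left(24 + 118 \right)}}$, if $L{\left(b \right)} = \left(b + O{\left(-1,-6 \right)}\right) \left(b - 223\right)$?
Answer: $- \frac{1}{11907} \approx -8.3984 \cdot 10^{-5}$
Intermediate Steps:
$L{\left(b \right)} = \left(-223 + b\right) \left(5 + b\right)$ ($L{\left(b \right)} = \left(b - \left(-4 - 1\right)\right) \left(b - 223\right) = \left(b - -5\right) \left(-223 + b\right) = \left(b + 5\right) \left(-223 + b\right) = \left(5 + b\right) \left(-223 + b\right) = \left(-223 + b\right) \left(5 + b\right)$)
$\frac{1}{L{\left(24 + 118 \right)}} = \frac{1}{-1115 + \left(24 + 118\right)^{2} - 218 \left(24 + 118\right)} = \frac{1}{-1115 + 142^{2} - 30956} = \frac{1}{-1115 + 20164 - 30956} = \frac{1}{-11907} = - \frac{1}{11907}$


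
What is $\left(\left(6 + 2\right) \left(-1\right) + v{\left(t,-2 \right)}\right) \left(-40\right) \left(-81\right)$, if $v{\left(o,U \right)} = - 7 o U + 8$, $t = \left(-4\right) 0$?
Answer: $0$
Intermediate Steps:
$t = 0$
$v{\left(o,U \right)} = 8 - 7 U o$ ($v{\left(o,U \right)} = - 7 U o + 8 = 8 - 7 U o$)
$\left(\left(6 + 2\right) \left(-1\right) + v{\left(t,-2 \right)}\right) \left(-40\right) \left(-81\right) = \left(\left(6 + 2\right) \left(-1\right) + \left(8 - \left(-14\right) 0\right)\right) \left(-40\right) \left(-81\right) = \left(8 \left(-1\right) + \left(8 + 0\right)\right) \left(-40\right) \left(-81\right) = \left(-8 + 8\right) \left(-40\right) \left(-81\right) = 0 \left(-40\right) \left(-81\right) = 0 \left(-81\right) = 0$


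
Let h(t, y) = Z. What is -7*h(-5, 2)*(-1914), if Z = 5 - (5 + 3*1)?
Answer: -40194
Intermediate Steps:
Z = -3 (Z = 5 - (5 + 3) = 5 - 1*8 = 5 - 8 = -3)
h(t, y) = -3
-7*h(-5, 2)*(-1914) = -7*(-3)*(-1914) = 21*(-1914) = -40194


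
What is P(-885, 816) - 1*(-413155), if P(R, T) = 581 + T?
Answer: 414552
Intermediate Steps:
P(-885, 816) - 1*(-413155) = (581 + 816) - 1*(-413155) = 1397 + 413155 = 414552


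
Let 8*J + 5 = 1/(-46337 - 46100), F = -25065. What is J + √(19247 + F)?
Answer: -231093/369748 + I*√5818 ≈ -0.625 + 76.276*I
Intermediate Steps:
J = -231093/369748 (J = -5/8 + 1/(8*(-46337 - 46100)) = -5/8 + (⅛)/(-92437) = -5/8 + (⅛)*(-1/92437) = -5/8 - 1/739496 = -231093/369748 ≈ -0.62500)
J + √(19247 + F) = -231093/369748 + √(19247 - 25065) = -231093/369748 + √(-5818) = -231093/369748 + I*√5818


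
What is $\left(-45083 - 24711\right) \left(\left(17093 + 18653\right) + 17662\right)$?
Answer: $-3727557952$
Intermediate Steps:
$\left(-45083 - 24711\right) \left(\left(17093 + 18653\right) + 17662\right) = - 69794 \left(35746 + 17662\right) = \left(-69794\right) 53408 = -3727557952$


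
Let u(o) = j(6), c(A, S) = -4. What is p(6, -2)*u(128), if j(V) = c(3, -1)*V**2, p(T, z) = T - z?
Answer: -1152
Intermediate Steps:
j(V) = -4*V**2
u(o) = -144 (u(o) = -4*6**2 = -4*36 = -144)
p(6, -2)*u(128) = (6 - 1*(-2))*(-144) = (6 + 2)*(-144) = 8*(-144) = -1152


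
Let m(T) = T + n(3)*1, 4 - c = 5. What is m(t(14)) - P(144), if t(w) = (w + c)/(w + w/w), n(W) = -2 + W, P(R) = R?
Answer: -2132/15 ≈ -142.13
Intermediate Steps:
c = -1 (c = 4 - 1*5 = 4 - 5 = -1)
t(w) = (-1 + w)/(1 + w) (t(w) = (w - 1)/(w + w/w) = (-1 + w)/(w + 1) = (-1 + w)/(1 + w))
m(T) = 1 + T (m(T) = T + (-2 + 3)*1 = T + 1*1 = T + 1 = 1 + T)
m(t(14)) - P(144) = (1 + (-1 + 14)/(1 + 14)) - 1*144 = (1 + 13/15) - 144 = 28/15 - 144 = -2132/15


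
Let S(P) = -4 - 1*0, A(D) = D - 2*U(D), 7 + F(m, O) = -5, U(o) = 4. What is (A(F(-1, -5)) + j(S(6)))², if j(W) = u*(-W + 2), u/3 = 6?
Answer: 7744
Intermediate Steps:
F(m, O) = -12 (F(m, O) = -7 - 5 = -12)
A(D) = -8 + D (A(D) = D - 2*4 = D - 8 = -8 + D)
S(P) = -4 (S(P) = -4 + 0 = -4)
u = 18 (u = 3*6 = 18)
j(W) = 36 - 18*W (j(W) = 18*(-W + 2) = 18*(2 - W) = 36 - 18*W)
(A(F(-1, -5)) + j(S(6)))² = ((-8 - 12) + (36 - 18*(-4)))² = (-20 + (36 + 72))² = (-20 + 108)² = 88² = 7744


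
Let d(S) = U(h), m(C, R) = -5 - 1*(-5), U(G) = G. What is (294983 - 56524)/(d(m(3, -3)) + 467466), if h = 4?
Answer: 238459/467470 ≈ 0.51011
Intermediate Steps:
m(C, R) = 0 (m(C, R) = -5 + 5 = 0)
d(S) = 4
(294983 - 56524)/(d(m(3, -3)) + 467466) = (294983 - 56524)/(4 + 467466) = 238459/467470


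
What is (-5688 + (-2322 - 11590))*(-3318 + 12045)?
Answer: -171049200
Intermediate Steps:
(-5688 + (-2322 - 11590))*(-3318 + 12045) = (-5688 - 13912)*8727 = -19600*8727 = -171049200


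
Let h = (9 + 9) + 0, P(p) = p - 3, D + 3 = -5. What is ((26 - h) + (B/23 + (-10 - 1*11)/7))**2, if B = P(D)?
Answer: 10816/529 ≈ 20.446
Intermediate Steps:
D = -8 (D = -3 - 5 = -8)
P(p) = -3 + p
h = 18 (h = 18 + 0 = 18)
B = -11 (B = -3 - 8 = -11)
((26 - h) + (B/23 + (-10 - 1*11)/7))**2 = ((26 - 1*18) + (-11/23 + (-10 - 1*11)/7))**2 = ((26 - 18) + (-11*1/23 + (-10 - 11)*(1/7)))**2 = (8 + (-11/23 - 21*1/7))**2 = (8 + (-11/23 - 3))**2 = (8 - 80/23)**2 = (104/23)**2 = 10816/529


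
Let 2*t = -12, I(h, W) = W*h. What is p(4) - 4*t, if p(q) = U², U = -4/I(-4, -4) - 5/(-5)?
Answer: 393/16 ≈ 24.563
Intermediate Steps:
U = ¾ (U = -4/((-4*(-4))) - 5/(-5) = -4/16 - 5*(-⅕) = -4*1/16 + 1 = -¼ + 1 = ¾ ≈ 0.75000)
t = -6 (t = (½)*(-12) = -6)
p(q) = 9/16 (p(q) = (¾)² = 9/16)
p(4) - 4*t = 9/16 - 4*(-6) = 9/16 + 24 = 393/16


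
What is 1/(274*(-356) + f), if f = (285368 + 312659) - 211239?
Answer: 1/289244 ≈ 3.4573e-6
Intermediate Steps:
f = 386788 (f = 598027 - 211239 = 386788)
1/(274*(-356) + f) = 1/(274*(-356) + 386788) = 1/(-97544 + 386788) = 1/289244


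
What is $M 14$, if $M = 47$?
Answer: $658$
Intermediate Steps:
$M 14 = 47 \cdot 14 = 658$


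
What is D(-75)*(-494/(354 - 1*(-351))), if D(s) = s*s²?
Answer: 13893750/47 ≈ 2.9561e+5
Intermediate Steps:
D(s) = s³
D(-75)*(-494/(354 - 1*(-351))) = (-75)³*(-494/(354 - 1*(-351))) = -(-208406250)/(354 + 351) = -(-208406250)/705 = -421875*(-494/705) = 13893750/47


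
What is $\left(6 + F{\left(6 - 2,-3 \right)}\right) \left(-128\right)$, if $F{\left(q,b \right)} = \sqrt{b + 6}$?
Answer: $-768 - 128 \sqrt{3} \approx -989.7$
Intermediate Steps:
$F{\left(q,b \right)} = \sqrt{6 + b}$
$\left(6 + F{\left(6 - 2,-3 \right)}\right) \left(-128\right) = \left(6 + \sqrt{6 - 3}\right) \left(-128\right) = \left(6 + \sqrt{3}\right) \left(-128\right) = -768 - 128 \sqrt{3}$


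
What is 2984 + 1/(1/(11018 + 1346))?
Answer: 15348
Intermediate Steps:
2984 + 1/(1/(11018 + 1346)) = 2984 + 1/(1/12364) = 2984 + 12364 = 15348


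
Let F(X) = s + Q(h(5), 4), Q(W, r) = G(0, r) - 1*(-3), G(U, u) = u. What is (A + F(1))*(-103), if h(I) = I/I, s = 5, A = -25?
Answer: 1339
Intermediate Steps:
h(I) = 1
Q(W, r) = 3 + r (Q(W, r) = r - 1*(-3) = r + 3 = 3 + r)
F(X) = 12 (F(X) = 5 + (3 + 4) = 5 + 7 = 12)
(A + F(1))*(-103) = (-25 + 12)*(-103) = -13*(-103) = 1339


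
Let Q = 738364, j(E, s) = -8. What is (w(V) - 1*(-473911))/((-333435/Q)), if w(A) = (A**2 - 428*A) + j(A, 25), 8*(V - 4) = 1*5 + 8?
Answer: -5570538650567/5334960 ≈ -1.0442e+6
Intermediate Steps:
V = 45/8 (V = 4 + (1*5 + 8)/8 = 4 + (5 + 8)/8 = 4 + (1/8)*13 = 4 + 13/8 = 45/8 ≈ 5.6250)
w(A) = -8 + A**2 - 428*A (w(A) = (A**2 - 428*A) - 8 = -8 + A**2 - 428*A)
(w(V) - 1*(-473911))/((-333435/Q)) = ((-8 + (45/8)**2 - 428*45/8) - 1*(-473911))/((-333435/738364)) = ((-8 + 2025/64 - 4815/2) + 473911)/((-333435*1/738364)) = (-152567/64 + 473911)/(-333435/738364) = (30177737/64)*(-738364/333435) = -5570538650567/5334960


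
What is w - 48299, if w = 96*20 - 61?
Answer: -46440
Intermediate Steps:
w = 1859 (w = 1920 - 61 = 1859)
w - 48299 = 1859 - 48299 = -46440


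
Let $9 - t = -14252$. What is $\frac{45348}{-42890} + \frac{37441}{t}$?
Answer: $\frac{479568331}{305827145} \approx 1.5681$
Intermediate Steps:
$t = 14261$ ($t = 9 - -14252 = 9 + 14252 = 14261$)
$\frac{45348}{-42890} + \frac{37441}{t} = \frac{45348}{-42890} + \frac{37441}{14261} = 45348 \left(- \frac{1}{42890}\right) + 37441 \cdot \frac{1}{14261} = - \frac{22674}{21445} + \frac{37441}{14261} = \frac{479568331}{305827145}$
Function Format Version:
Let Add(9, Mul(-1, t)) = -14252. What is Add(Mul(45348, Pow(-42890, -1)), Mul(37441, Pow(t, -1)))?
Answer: Rational(479568331, 305827145) ≈ 1.5681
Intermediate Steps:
t = 14261 (t = Add(9, Mul(-1, -14252)) = Add(9, 14252) = 14261)
Add(Mul(45348, Pow(-42890, -1)), Mul(37441, Pow(t, -1))) = Add(Mul(45348, Pow(-42890, -1)), Mul(37441, Pow(14261, -1))) = Add(Mul(45348, Rational(-1, 42890)), Mul(37441, Rational(1, 14261))) = Add(Rational(-22674, 21445), Rational(37441, 14261)) = Rational(479568331, 305827145)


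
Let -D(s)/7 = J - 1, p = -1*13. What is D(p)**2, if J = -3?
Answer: 784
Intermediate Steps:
p = -13
D(s) = 28 (D(s) = -7*(-3 - 1) = -7*(-4) = 28)
D(p)**2 = 28**2 = 784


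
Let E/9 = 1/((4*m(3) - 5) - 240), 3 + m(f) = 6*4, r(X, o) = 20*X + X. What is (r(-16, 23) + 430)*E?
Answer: -846/161 ≈ -5.2547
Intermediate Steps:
r(X, o) = 21*X
m(f) = 21 (m(f) = -3 + 6*4 = -3 + 24 = 21)
E = -9/161 (E = 9/((4*21 - 5) - 240) = 9/((84 - 5) - 240) = 9/(79 - 240) = 9/(-161) = 9*(-1/161) = -9/161 ≈ -0.055901)
(r(-16, 23) + 430)*E = (21*(-16) + 430)*(-9/161) = (-336 + 430)*(-9/161) = 94*(-9/161) = -846/161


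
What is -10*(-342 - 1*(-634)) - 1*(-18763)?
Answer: 15843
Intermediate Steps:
-10*(-342 - 1*(-634)) - 1*(-18763) = -10*(-342 + 634) + 18763 = -10*292 + 18763 = -2920 + 18763 = 15843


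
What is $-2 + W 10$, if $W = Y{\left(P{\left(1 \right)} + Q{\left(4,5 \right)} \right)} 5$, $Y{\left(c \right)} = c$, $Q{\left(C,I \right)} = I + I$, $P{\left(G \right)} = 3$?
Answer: $648$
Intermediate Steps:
$Q{\left(C,I \right)} = 2 I$
$W = 65$ ($W = \left(3 + 2 \cdot 5\right) 5 = \left(3 + 10\right) 5 = 13 \cdot 5 = 65$)
$-2 + W 10 = -2 + 65 \cdot 10 = -2 + 650 = 648$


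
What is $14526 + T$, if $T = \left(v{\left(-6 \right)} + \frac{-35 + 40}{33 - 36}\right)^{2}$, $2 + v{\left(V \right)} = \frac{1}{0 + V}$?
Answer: $\frac{523465}{36} \approx 14541.0$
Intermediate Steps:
$v{\left(V \right)} = -2 + \frac{1}{V}$ ($v{\left(V \right)} = -2 + \frac{1}{0 + V} = -2 + \frac{1}{V}$)
$T = \frac{529}{36}$ ($T = \left(\left(-2 + \frac{1}{-6}\right) + \frac{-35 + 40}{33 - 36}\right)^{2} = \left(\left(-2 - \frac{1}{6}\right) + \frac{5}{-3}\right)^{2} = \left(- \frac{13}{6} + 5 \left(- \frac{1}{3}\right)\right)^{2} = \left(- \frac{13}{6} - \frac{5}{3}\right)^{2} = \left(- \frac{23}{6}\right)^{2} = \frac{529}{36} \approx 14.694$)
$14526 + T = 14526 + \frac{529}{36} = \frac{523465}{36}$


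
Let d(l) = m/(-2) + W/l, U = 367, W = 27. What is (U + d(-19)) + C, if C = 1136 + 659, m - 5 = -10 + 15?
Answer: 40956/19 ≈ 2155.6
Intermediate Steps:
m = 10 (m = 5 + (-10 + 15) = 5 + 5 = 10)
C = 1795
d(l) = -5 + 27/l (d(l) = 10/(-2) + 27/l = 10*(-½) + 27/l = -5 + 27/l)
(U + d(-19)) + C = (367 + (-5 + 27/(-19))) + 1795 = (367 + (-5 + 27*(-1/19))) + 1795 = (367 + (-5 - 27/19)) + 1795 = (367 - 122/19) + 1795 = 6851/19 + 1795 = 40956/19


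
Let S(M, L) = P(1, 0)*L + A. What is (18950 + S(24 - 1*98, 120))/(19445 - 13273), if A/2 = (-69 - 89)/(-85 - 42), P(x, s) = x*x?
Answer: 1211103/391922 ≈ 3.0902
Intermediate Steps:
P(x, s) = x²
A = 316/127 (A = 2*((-69 - 89)/(-85 - 42)) = 2*(-158/(-127)) = 2*(-158*(-1/127)) = 2*(158/127) = 316/127 ≈ 2.4882)
S(M, L) = 316/127 + L (S(M, L) = 1²*L + 316/127 = 1*L + 316/127 = L + 316/127 = 316/127 + L)
(18950 + S(24 - 1*98, 120))/(19445 - 13273) = (18950 + (316/127 + 120))/(19445 - 13273) = (18950 + 15556/127)/6172 = (2422206/127)*(1/6172) = 1211103/391922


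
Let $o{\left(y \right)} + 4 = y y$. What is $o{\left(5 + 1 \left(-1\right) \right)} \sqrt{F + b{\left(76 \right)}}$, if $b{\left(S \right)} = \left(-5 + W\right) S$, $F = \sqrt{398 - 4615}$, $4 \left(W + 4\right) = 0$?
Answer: $12 \sqrt{-684 + i \sqrt{4217}} \approx 14.881 + 314.19 i$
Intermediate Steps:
$W = -4$ ($W = -4 + \frac{1}{4} \cdot 0 = -4 + 0 = -4$)
$F = i \sqrt{4217}$ ($F = \sqrt{-4217} = i \sqrt{4217} \approx 64.938 i$)
$o{\left(y \right)} = -4 + y^{2}$ ($o{\left(y \right)} = -4 + y y = -4 + y^{2}$)
$b{\left(S \right)} = - 9 S$ ($b{\left(S \right)} = \left(-5 - 4\right) S = - 9 S$)
$o{\left(5 + 1 \left(-1\right) \right)} \sqrt{F + b{\left(76 \right)}} = \left(-4 + \left(5 + 1 \left(-1\right)\right)^{2}\right) \sqrt{i \sqrt{4217} - 684} = \left(-4 + \left(5 - 1\right)^{2}\right) \sqrt{i \sqrt{4217} - 684} = \left(-4 + 4^{2}\right) \sqrt{-684 + i \sqrt{4217}} = \left(-4 + 16\right) \sqrt{-684 + i \sqrt{4217}} = 12 \sqrt{-684 + i \sqrt{4217}}$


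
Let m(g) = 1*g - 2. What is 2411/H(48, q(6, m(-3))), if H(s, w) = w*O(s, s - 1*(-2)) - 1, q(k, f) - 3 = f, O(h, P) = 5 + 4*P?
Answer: -2411/411 ≈ -5.8662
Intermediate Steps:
m(g) = -2 + g (m(g) = g - 2 = -2 + g)
q(k, f) = 3 + f
H(s, w) = -1 + w*(13 + 4*s) (H(s, w) = w*(5 + 4*(s - 1*(-2))) - 1 = w*(5 + 4*(s + 2)) - 1 = w*(5 + 4*(2 + s)) - 1 = w*(5 + (8 + 4*s)) - 1 = w*(13 + 4*s) - 1 = -1 + w*(13 + 4*s))
2411/H(48, q(6, m(-3))) = 2411/(-1 + (3 + (-2 - 3))*(13 + 4*48)) = 2411/(-1 + (3 - 5)*(13 + 192)) = 2411/(-1 - 2*205) = 2411/(-1 - 410) = 2411/(-411) = 2411*(-1/411) = -2411/411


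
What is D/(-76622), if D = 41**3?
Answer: -68921/76622 ≈ -0.89949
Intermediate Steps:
D = 68921
D/(-76622) = 68921/(-76622) = 68921*(-1/76622) = -68921/76622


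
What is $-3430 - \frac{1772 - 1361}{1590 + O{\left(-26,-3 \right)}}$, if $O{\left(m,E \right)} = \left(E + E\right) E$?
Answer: $- \frac{1838617}{536} \approx -3430.3$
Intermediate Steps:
$O{\left(m,E \right)} = 2 E^{2}$ ($O{\left(m,E \right)} = 2 E E = 2 E^{2}$)
$-3430 - \frac{1772 - 1361}{1590 + O{\left(-26,-3 \right)}} = -3430 - \frac{1772 - 1361}{1590 + 2 \left(-3\right)^{2}} = -3430 - \frac{411}{1590 + 2 \cdot 9} = -3430 - \frac{411}{1590 + 18} = -3430 - \frac{411}{1608} = -3430 - 411 \cdot \frac{1}{1608} = -3430 - \frac{137}{536} = - \frac{1838617}{536}$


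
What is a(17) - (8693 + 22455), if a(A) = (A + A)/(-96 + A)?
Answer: -2460726/79 ≈ -31148.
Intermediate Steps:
a(A) = 2*A/(-96 + A) (a(A) = (2*A)/(-96 + A) = 2*A/(-96 + A))
a(17) - (8693 + 22455) = 2*17/(-96 + 17) - (8693 + 22455) = 2*17/(-79) - 1*31148 = 2*17*(-1/79) - 31148 = -34/79 - 31148 = -2460726/79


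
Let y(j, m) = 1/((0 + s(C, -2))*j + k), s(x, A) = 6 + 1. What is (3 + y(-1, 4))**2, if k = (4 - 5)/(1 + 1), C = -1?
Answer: 1849/225 ≈ 8.2178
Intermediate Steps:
s(x, A) = 7
k = -1/2 ≈ -0.50000
y(j, m) = 1/(-1/2 + 7*j) (y(j, m) = 1/((0 + 7)*j - 1/2) = 1/(7*j - 1/2) = 1/(-1/2 + 7*j))
(3 + y(-1, 4))**2 = (3 + 2/(-1 + 14*(-1)))**2 = (3 + 2/(-1 - 14))**2 = (3 + 2/(-15))**2 = (3 + 2*(-1/15))**2 = (3 - 2/15)**2 = (43/15)**2 = 1849/225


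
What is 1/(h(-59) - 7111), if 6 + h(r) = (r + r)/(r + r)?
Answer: -1/7116 ≈ -0.00014053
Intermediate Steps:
h(r) = -5 (h(r) = -6 + (r + r)/(r + r) = -6 + (2*r)/((2*r)) = -6 + (2*r)*(1/(2*r)) = -6 + 1 = -5)
1/(h(-59) - 7111) = 1/(-5 - 7111) = 1/(-7116) = -1/7116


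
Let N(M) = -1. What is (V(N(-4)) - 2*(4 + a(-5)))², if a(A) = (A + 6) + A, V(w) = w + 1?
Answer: 0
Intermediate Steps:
V(w) = 1 + w
a(A) = 6 + 2*A (a(A) = (6 + A) + A = 6 + 2*A)
(V(N(-4)) - 2*(4 + a(-5)))² = ((1 - 1) - 2*(4 + (6 + 2*(-5))))² = (0 - 2*(4 + (6 - 10)))² = (0 - 2*(4 - 4))² = (0 - 2*0)² = (0 + 0)² = 0² = 0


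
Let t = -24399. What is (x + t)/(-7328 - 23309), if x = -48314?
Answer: 72713/30637 ≈ 2.3734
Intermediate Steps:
(x + t)/(-7328 - 23309) = (-48314 - 24399)/(-7328 - 23309) = -72713/(-30637) = -72713*(-1/30637) = 72713/30637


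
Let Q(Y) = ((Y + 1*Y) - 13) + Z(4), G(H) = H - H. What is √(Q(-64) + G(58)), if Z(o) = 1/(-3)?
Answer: 2*I*√318/3 ≈ 11.888*I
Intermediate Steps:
G(H) = 0
Z(o) = -⅓
Q(Y) = -40/3 + 2*Y (Q(Y) = ((Y + 1*Y) - 13) - ⅓ = ((Y + Y) - 13) - ⅓ = (2*Y - 13) - ⅓ = (-13 + 2*Y) - ⅓ = -40/3 + 2*Y)
√(Q(-64) + G(58)) = √((-40/3 + 2*(-64)) + 0) = √((-40/3 - 128) + 0) = √(-424/3 + 0) = √(-424/3) = 2*I*√318/3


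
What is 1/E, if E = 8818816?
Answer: 1/8818816 ≈ 1.1339e-7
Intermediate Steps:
1/E = 1/8818816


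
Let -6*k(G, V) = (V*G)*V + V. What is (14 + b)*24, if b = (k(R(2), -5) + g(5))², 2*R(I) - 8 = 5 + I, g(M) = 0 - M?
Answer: 182641/6 ≈ 30440.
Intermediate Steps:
g(M) = -M
R(I) = 13/2 + I/2 (R(I) = 4 + (5 + I)/2 = 4 + (5/2 + I/2) = 13/2 + I/2)
k(G, V) = -V/6 - G*V²/6 (k(G, V) = -((V*G)*V + V)/6 = -((G*V)*V + V)/6 = -(G*V² + V)/6 = -(V + G*V²)/6 = -V/6 - G*V²/6)
b = 180625/144 (b = (-⅙*(-5)*(1 + (13/2 + (½)*2)*(-5)) - 1*5)² = (-⅙*(-5)*(1 + (13/2 + 1)*(-5)) - 5)² = (-⅙*(-5)*(1 + (15/2)*(-5)) - 5)² = (-⅙*(-5)*(1 - 75/2) - 5)² = (-⅙*(-5)*(-73/2) - 5)² = (-365/12 - 5)² = (-425/12)² = 180625/144 ≈ 1254.3)
(14 + b)*24 = (14 + 180625/144)*24 = (182641/144)*24 = 182641/6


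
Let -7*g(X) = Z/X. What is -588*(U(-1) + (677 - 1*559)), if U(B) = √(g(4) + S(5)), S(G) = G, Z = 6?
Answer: -69384 - 42*√938 ≈ -70670.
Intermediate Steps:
g(X) = -6/(7*X)
U(B) = √938/14 (U(B) = √(-6/7/4 + 5) = √(-6/7*¼ + 5) = √(-3/14 + 5) = √(67/14) = √938/14)
-588*(U(-1) + (677 - 1*559)) = -588*(√938/14 + (677 - 1*559)) = -588*(√938/14 + (677 - 559)) = -588*(√938/14 + 118) = -588*(118 + √938/14) = -69384 - 42*√938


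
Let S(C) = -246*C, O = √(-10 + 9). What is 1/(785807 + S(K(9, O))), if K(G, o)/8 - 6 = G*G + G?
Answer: 1/596879 ≈ 1.6754e-6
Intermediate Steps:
O = I (O = √(-1) = I ≈ 1.0*I)
K(G, o) = 48 + 8*G + 8*G² (K(G, o) = 48 + 8*(G*G + G) = 48 + 8*(G² + G) = 48 + 8*(G + G²) = 48 + (8*G + 8*G²) = 48 + 8*G + 8*G²)
1/(785807 + S(K(9, O))) = 1/(785807 - 246*(48 + 8*9 + 8*9²)) = 1/(785807 - 246*(48 + 72 + 8*81)) = 1/(785807 - 246*(48 + 72 + 648)) = 1/(785807 - 246*768) = 1/(785807 - 188928) = 1/596879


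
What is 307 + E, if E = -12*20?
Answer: 67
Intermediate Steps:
E = -240
307 + E = 307 - 240 = 67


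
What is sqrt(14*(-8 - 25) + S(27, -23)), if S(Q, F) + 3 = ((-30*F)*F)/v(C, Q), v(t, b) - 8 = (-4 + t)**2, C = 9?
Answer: I*sqrt(114455)/11 ≈ 30.756*I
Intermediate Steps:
v(t, b) = 8 + (-4 + t)**2
S(Q, F) = -3 - 10*F**2/11 (S(Q, F) = -3 + ((-30*F)*F)/(8 + (-4 + 9)**2) = -3 + (-30*F**2)/(8 + 5**2) = -3 + (-30*F**2)/(8 + 25) = -3 - 30*F**2/33 = -3 - 30*F**2*(1/33) = -3 - 10*F**2/11)
sqrt(14*(-8 - 25) + S(27, -23)) = sqrt(14*(-8 - 25) + (-3 - 10/11*(-23)**2)) = sqrt(14*(-33) + (-3 - 10/11*529)) = sqrt(-462 + (-3 - 5290/11)) = sqrt(-462 - 5323/11) = sqrt(-10405/11) = I*sqrt(114455)/11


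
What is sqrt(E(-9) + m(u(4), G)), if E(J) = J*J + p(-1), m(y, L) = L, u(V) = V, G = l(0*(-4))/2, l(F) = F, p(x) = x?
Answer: 4*sqrt(5) ≈ 8.9443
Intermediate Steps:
G = 0 (G = (0*(-4))/2 = 0*(1/2) = 0)
E(J) = -1 + J**2 (E(J) = J*J - 1 = J**2 - 1 = -1 + J**2)
sqrt(E(-9) + m(u(4), G)) = sqrt((-1 + (-9)**2) + 0) = sqrt((-1 + 81) + 0) = sqrt(80 + 0) = sqrt(80) = 4*sqrt(5)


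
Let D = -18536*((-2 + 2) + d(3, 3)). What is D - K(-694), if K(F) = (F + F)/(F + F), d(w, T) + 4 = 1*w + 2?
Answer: -18537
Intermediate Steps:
d(w, T) = -2 + w (d(w, T) = -4 + (1*w + 2) = -4 + (w + 2) = -4 + (2 + w) = -2 + w)
K(F) = 1 (K(F) = (2*F)/((2*F)) = (2*F)*(1/(2*F)) = 1)
D = -18536 (D = -18536*((-2 + 2) + (-2 + 3)) = -18536*(0 + 1) = -18536*1 = -18536)
D - K(-694) = -18536 - 1*1 = -18536 - 1 = -18537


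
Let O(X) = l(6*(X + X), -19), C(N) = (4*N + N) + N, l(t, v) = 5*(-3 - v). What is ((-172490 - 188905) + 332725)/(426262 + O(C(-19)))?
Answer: -14335/213171 ≈ -0.067246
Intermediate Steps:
l(t, v) = -15 - 5*v
C(N) = 6*N (C(N) = 5*N + N = 6*N)
O(X) = 80 (O(X) = -15 - 5*(-19) = -15 + 95 = 80)
((-172490 - 188905) + 332725)/(426262 + O(C(-19))) = ((-172490 - 188905) + 332725)/(426262 + 80) = (-361395 + 332725)/426342 = -28670*1/426342 = -14335/213171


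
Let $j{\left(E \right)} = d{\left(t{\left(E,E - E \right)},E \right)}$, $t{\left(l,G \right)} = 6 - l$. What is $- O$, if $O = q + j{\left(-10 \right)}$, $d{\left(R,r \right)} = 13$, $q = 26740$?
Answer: $-26753$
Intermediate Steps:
$j{\left(E \right)} = 13$
$O = 26753$ ($O = 26740 + 13 = 26753$)
$- O = \left(-1\right) 26753 = -26753$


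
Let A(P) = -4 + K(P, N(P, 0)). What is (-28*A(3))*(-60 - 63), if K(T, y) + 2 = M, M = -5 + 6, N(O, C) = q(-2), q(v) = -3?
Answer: -17220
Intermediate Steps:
N(O, C) = -3
M = 1
K(T, y) = -1 (K(T, y) = -2 + 1 = -1)
A(P) = -5 (A(P) = -4 - 1 = -5)
(-28*A(3))*(-60 - 63) = (-28*(-5))*(-60 - 63) = 140*(-123) = -17220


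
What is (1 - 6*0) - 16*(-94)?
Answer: 1505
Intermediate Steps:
(1 - 6*0) - 16*(-94) = (1 + 0) + 1504 = 1 + 1504 = 1505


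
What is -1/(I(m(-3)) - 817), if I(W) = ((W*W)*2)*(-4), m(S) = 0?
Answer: 1/817 ≈ 0.0012240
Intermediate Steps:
I(W) = -8*W² (I(W) = (W²*2)*(-4) = (2*W²)*(-4) = -8*W²)
-1/(I(m(-3)) - 817) = -1/(-8*0² - 817) = -1/(-8*0 - 817) = -1/(0 - 817) = -1/(-817) = -1*(-1/817) = 1/817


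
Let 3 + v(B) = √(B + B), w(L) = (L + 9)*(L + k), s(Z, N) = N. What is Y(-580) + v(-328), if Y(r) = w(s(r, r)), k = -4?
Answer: 333461 + 4*I*√41 ≈ 3.3346e+5 + 25.612*I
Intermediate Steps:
w(L) = (-4 + L)*(9 + L) (w(L) = (L + 9)*(L - 4) = (9 + L)*(-4 + L) = (-4 + L)*(9 + L))
Y(r) = -36 + r² + 5*r
v(B) = -3 + √2*√B (v(B) = -3 + √(B + B) = -3 + √(2*B) = -3 + √2*√B)
Y(-580) + v(-328) = (-36 + (-580)² + 5*(-580)) + (-3 + √2*√(-328)) = (-36 + 336400 - 2900) + (-3 + √2*(2*I*√82)) = 333464 + (-3 + 4*I*√41) = 333461 + 4*I*√41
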